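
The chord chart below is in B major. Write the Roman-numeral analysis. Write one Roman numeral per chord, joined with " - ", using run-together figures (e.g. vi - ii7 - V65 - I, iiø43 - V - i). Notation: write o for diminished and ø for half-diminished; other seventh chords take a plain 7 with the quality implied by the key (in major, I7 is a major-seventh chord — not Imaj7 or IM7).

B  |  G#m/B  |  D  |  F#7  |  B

I - vi6 - bIII - V7 - I

B: major triad on B = scale degree 1 → I.
G#m/B: minor triad on G# = scale degree 6 → vi6.
D: D with this quality isn't in the key; it's bIII, borrowed from the parallel minor.
F#7: dominant seventh chord on F# = scale degree 5 → V7.
B: root B is the tonic; major triad there is I.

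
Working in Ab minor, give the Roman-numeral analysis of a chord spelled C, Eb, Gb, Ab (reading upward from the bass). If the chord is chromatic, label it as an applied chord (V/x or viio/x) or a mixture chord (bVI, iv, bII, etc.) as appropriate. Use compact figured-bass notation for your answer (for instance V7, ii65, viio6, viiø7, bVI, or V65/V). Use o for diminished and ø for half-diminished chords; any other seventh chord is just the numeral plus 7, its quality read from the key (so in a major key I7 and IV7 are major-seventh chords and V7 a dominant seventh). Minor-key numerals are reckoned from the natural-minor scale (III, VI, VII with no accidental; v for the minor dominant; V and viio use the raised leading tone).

Stacked in thirds the chord is Ab-C-Eb-Gb: a dominant seventh chord on Ab.
Ab is not a diatonic chord root with this quality in Ab minor, but it lies a perfect fifth above Db (iv), so the chord functions as an applied dominant of iv.
With C in the bass the chord is in first inversion, so the figured bass is 65.

V65/iv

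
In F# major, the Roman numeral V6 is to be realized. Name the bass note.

V in F# major has root C#; the chord is C#-E#-G#.
The figure 6 means first inversion — the third is in the bass.

E#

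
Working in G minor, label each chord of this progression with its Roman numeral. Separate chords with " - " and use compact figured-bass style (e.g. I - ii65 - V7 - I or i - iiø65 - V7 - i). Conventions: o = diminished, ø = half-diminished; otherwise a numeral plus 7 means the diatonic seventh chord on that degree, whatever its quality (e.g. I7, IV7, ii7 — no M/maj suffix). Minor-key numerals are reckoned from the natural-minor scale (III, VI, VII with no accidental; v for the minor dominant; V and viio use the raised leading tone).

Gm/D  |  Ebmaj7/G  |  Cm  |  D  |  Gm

Gm/D: minor triad on G = scale degree 1 → i64.
Ebmaj7/G: root Eb is the submediant; major seventh chord there is VI65.
Cm: root C is the subdominant; minor triad there is iv.
D has root D, degree 5 in G minor, so V.
Gm: minor triad on G = scale degree 1 → i.

i64 - VI65 - iv - V - i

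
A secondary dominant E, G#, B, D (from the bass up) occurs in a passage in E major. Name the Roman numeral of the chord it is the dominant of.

IV

The chord is a dominant seventh chord on E.
A dominant resolves down a perfect fifth: E → A. In E major, A is scale degree 4, i.e. IV.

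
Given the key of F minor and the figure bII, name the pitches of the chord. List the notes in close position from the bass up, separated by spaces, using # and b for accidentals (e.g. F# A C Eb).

Gb Bb Db

Scale degree 2 in F minor is G; lowering it a half step gives Gb. bII is the Neapolitan chord — a major triad on the lowered second degree.
So the chord is Gb-Bb-Db, a major triad.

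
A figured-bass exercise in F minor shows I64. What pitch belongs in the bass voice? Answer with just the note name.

C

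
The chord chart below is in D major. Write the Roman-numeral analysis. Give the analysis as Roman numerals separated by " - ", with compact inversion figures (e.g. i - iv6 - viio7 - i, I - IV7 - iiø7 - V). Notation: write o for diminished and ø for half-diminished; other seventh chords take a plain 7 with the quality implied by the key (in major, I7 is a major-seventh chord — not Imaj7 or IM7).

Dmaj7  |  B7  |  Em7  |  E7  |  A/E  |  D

I7 - V7/ii - ii7 - V7/V - V64 - I

Dmaj7: major seventh chord on D = scale degree 1 → I7.
B7 is the secondary dominant of ii (dominant seventh chord on B): V7/ii.
Em7: root E is the supertonic; minor seventh chord there is ii7.
E7: a dominant seventh chord on E, the applied dominant of V → V7/V.
A/E has root A, degree 5 in D major, so V64.
D: major triad on D = scale degree 1 → I.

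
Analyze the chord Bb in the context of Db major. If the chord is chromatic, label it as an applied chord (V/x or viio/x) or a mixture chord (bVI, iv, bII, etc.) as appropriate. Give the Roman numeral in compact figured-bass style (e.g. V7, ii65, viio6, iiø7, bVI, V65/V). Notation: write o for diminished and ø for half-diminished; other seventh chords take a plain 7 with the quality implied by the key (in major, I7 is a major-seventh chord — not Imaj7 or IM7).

V/ii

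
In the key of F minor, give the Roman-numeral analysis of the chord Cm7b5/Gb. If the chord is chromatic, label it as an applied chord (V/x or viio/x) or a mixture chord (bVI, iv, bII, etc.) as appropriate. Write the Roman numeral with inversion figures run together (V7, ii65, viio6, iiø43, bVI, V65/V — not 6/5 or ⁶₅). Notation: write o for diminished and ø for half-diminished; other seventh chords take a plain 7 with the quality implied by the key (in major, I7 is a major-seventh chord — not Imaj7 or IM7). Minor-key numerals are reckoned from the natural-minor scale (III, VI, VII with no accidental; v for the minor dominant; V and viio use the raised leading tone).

viiø43/VI

The pitches C-Eb-Gb-Bb form a half-diminished seventh chord rooted on C.
C sits a half step below Db (VI in F minor); a diminished chord there is the applied leading-tone chord of VI.
With Gb in the bass the chord is in second inversion, so the figured bass is 43.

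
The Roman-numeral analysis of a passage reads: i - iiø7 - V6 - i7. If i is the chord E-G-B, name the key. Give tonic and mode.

E minor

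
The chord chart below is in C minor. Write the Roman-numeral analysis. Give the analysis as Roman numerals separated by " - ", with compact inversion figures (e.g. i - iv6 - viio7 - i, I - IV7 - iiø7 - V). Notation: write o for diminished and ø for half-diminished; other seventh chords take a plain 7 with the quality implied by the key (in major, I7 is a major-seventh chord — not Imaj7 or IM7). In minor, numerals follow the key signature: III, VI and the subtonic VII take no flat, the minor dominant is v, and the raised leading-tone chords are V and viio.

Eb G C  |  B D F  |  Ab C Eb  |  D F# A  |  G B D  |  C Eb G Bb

i6 - viio - VI - V/V - V - i7

Eb-G-C: minor triad on C = scale degree 1 → i6.
B-D-F has root B, degree 7 in C minor, so viio.
Ab-C-Eb has root Ab, degree 6 in C minor, so VI.
D-F#-A: a major triad on D, the applied dominant of V → V/V.
G-B-D: root G is the dominant; major triad there is V.
C-Eb-G-Bb has root C, degree 1 in C minor, so i7.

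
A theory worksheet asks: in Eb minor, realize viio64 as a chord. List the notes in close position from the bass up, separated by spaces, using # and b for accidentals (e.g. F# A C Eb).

In Eb minor, the leading-tone chord is built on the raised seventh degree, D.
Stacking thirds from D gives D-F-Ab.
The figured bass 64 indicates second inversion, placing the fifth (Ab) in the bass: Ab-D-F.

Ab D F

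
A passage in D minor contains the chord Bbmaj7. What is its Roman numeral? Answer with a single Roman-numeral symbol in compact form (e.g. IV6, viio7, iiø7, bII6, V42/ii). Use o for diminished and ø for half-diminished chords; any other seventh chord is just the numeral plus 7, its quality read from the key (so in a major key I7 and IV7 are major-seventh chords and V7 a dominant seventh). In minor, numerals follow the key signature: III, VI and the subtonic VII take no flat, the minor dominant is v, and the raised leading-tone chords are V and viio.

The pitches Bb-D-F-A form a major seventh chord rooted on Bb.
In D minor, Bb is the submediant; the diatonic major seventh chord there is VI7.

VI7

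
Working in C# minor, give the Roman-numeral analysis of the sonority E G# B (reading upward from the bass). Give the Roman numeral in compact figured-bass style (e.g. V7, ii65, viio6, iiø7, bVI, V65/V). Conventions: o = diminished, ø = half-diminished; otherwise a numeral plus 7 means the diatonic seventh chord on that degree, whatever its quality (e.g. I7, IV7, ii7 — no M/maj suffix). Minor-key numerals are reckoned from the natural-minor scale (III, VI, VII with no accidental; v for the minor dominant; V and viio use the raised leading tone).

III

Stacked in thirds the chord is E-G#-B: a major triad on E.
In C# minor, E is the mediant; the diatonic major triad there is III.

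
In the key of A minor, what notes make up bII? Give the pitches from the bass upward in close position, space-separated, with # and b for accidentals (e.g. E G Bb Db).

Bb D F

bII is the Neapolitan chord — a major triad on the lowered second degree. In A minor that root is Bb.
So the chord is Bb-D-F.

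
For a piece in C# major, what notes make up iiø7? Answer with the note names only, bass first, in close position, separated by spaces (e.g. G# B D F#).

D# F# A C#

iiø7 is the half-diminished supertonic seventh, borrowed from the parallel minor. In C# major that root is D#.
So the chord is D#-F#-A-C#, a half-diminished seventh chord.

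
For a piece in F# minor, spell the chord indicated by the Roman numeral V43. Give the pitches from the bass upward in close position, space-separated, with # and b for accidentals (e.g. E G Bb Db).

G# B C# E#

In F# minor, the fifth degree is C#. The dominant is major (leading tone raised), so V is a dominant seventh chord.
Stacking thirds from C# gives C#-E#-G#-B.
The figured bass 43 indicates second inversion, placing the fifth (G#) in the bass: G#-B-C#-E#.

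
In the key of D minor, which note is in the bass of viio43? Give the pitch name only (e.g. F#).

viio in D minor has root C#; the chord is C#-E-G-Bb.
The figure 43 means second inversion — the fifth is in the bass.

G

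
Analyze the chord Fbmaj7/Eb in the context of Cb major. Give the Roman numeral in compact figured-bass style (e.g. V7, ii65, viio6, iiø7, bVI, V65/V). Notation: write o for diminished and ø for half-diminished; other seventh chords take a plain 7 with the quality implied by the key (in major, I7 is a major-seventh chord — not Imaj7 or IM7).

IV42

Stacked in thirds the chord is Fb-Ab-Cb-Eb: a major seventh chord on Fb.
Fb is scale degree 4 in Cb major, and a major seventh chord on that degree is written IV7.
With Eb in the bass the chord is in third inversion, so the figured bass is 42.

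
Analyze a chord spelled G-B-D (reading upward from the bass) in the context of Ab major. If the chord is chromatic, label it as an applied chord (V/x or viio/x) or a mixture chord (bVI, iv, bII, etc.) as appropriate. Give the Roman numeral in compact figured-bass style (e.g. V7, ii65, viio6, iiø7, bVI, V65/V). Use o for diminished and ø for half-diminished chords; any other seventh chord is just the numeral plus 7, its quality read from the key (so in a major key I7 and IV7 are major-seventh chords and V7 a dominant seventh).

V/iii

The pitches G-B-D form a major triad rooted on G.
G is not a diatonic chord root with this quality in Ab major, but it lies a perfect fifth above C (iii), so the chord functions as an applied dominant of iii.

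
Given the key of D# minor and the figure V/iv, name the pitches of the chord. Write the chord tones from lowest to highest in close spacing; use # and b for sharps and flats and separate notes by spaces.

D# F## A#

V/iv is a secondary dominant — the dominant triad of iv. iv in D# minor is G#, so the applied chord's root is D#, a perfect fifth above.
Building a major triad on D# gives D#-F##-A#.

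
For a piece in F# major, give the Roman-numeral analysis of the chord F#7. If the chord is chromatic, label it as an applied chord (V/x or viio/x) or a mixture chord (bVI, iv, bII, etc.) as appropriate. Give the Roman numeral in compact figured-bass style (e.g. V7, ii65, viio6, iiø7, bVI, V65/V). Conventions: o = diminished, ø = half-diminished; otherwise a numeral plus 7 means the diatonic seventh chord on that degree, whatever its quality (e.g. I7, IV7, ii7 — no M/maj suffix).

The pitches F#-A#-C#-E form a dominant seventh chord rooted on F#.
F# is not a diatonic chord root with this quality in F# major, but it lies a perfect fifth above B (IV), so the chord functions as an applied dominant of IV.

V7/IV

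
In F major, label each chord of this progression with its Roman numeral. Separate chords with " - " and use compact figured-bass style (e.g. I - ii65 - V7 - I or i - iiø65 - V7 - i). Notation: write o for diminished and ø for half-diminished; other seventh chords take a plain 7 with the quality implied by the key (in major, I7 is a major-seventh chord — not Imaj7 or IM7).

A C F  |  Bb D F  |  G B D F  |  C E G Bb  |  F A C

I6 - IV - V7/V - V7 - I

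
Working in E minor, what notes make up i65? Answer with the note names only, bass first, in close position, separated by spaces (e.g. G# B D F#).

The numeral's case and figure indicate a minor seventh chord. In E minor its root, scale degree 1, is E.
That chord is spelled E-G-B-D.
The figured bass 65 indicates first inversion, placing the third (G) in the bass: G-B-D-E.

G B D E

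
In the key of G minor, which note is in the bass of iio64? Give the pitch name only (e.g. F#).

iio in G minor has root A; the chord is A-C-Eb.
The figure 64 means second inversion — the fifth is in the bass.

Eb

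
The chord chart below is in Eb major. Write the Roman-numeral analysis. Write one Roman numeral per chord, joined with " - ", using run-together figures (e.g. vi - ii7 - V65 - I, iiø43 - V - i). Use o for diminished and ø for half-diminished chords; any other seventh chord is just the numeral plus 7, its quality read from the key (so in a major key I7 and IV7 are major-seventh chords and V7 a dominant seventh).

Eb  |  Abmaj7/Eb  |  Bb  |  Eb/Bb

I - IV43 - V - I64

Eb has root Eb, degree 1 in Eb major, so I.
Abmaj7/Eb: major seventh chord on Ab = scale degree 4 → IV43.
Bb: root Bb is the dominant; major triad there is V.
Eb/Bb: root Eb is the tonic; major triad there is I64.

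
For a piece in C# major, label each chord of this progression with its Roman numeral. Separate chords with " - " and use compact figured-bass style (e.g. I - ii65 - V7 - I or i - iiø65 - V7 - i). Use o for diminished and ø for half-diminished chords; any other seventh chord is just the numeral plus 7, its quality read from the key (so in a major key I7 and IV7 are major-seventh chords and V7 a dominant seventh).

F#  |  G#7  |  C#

F#: major triad on F# = scale degree 4 → IV.
G#7 has root G#, degree 5 in C# major, so V7.
C# has root C#, degree 1 in C# major, so I.

IV - V7 - I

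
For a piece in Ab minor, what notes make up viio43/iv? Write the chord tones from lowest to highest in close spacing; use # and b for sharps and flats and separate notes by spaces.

Gb Bbb C Eb

The slash marks an applied leading-tone chord: viio of iv. In Ab minor, iv is Db, so the leading tone to it is C, a half step below.
Building a fully diminished seventh chord on C gives C-Eb-Gb-Bbb.
With the 43 figure the chord is in second inversion; from the bass Gb upward in close position it reads Gb-Bbb-C-Eb.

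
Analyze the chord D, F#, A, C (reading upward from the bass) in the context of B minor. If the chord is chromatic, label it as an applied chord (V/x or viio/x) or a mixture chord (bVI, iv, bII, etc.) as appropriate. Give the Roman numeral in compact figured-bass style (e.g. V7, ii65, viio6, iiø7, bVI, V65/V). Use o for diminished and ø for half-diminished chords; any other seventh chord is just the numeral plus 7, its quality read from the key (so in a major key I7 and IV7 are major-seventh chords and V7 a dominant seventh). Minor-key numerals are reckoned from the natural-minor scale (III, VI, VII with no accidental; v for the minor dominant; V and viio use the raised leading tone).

Stacked in thirds the chord is D-F#-A-C: a dominant seventh chord on D.
D is not a diatonic chord root with this quality in B minor, but it lies a perfect fifth above G (VI), so the chord functions as an applied dominant of VI.

V7/VI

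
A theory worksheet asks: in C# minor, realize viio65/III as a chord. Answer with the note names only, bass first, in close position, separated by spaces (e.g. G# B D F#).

F# A C D#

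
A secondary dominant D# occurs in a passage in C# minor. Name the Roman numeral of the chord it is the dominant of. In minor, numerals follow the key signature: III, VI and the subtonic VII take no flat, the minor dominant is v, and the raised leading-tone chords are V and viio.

V

The chord is a major triad on D#.
A dominant resolves down a perfect fifth: D# → G#. In C# minor, G# is scale degree 5, i.e. V.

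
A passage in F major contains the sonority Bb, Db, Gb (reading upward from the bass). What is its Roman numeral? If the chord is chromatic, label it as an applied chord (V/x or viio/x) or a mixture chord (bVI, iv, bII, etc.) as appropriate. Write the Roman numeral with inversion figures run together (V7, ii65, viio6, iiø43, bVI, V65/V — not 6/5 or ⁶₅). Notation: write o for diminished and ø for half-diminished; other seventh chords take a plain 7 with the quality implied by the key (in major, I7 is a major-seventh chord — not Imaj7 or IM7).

The pitches Gb-Bb-Db form a major triad rooted on Gb.
Gb is the lowered second degree of F major (diatonic 2 would be G). This is the Neapolitan sixth — a major triad on the lowered second degree, here in its customary first inversion.
With Bb in the bass the chord is in first inversion, so the figured bass is 6.

bII6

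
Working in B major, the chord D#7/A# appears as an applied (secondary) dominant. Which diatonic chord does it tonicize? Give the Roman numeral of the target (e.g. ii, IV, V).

vi

The chord is a dominant seventh chord on D#.
A dominant resolves down a perfect fifth: D# → G#. In B major, G# is scale degree 6, i.e. vi.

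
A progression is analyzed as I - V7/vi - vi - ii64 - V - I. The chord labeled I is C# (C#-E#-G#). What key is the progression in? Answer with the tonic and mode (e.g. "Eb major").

C# major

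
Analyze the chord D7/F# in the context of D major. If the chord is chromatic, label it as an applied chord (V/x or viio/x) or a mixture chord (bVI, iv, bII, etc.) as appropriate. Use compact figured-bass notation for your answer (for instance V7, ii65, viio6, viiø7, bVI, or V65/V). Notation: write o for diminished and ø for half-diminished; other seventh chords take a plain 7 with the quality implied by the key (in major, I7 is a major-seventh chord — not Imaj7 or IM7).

V65/IV

Stacked in thirds the chord is D-F#-A-C: a dominant seventh chord on D.
D is not a diatonic chord root with this quality in D major, but it lies a perfect fifth above G (IV), so the chord functions as an applied dominant of IV.
With F# in the bass the chord is in first inversion, so the figured bass is 65.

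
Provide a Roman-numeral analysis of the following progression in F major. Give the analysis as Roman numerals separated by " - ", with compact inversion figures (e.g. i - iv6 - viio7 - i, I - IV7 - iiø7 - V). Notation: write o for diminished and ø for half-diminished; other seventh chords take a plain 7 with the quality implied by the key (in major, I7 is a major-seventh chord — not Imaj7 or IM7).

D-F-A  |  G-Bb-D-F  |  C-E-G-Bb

D-F-A: minor triad on D = scale degree 6 → vi.
G-Bb-D-F: root G is the supertonic; minor seventh chord there is ii7.
C-E-G-Bb has root C, degree 5 in F major, so V7.

vi - ii7 - V7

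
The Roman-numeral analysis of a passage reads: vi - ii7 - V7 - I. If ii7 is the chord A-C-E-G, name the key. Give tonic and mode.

G major

The chord Am7 is a minor seventh chord rooted on A; its label is ii7.
ii7 on A implies A is the supertonic; that puts the tonic at G, and the lowercase numeral fits major mode.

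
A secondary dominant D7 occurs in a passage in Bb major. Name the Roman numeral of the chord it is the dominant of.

The chord is a dominant seventh chord on D.
A dominant resolves down a perfect fifth: D → G. In Bb major, G is scale degree 6, i.e. vi.

vi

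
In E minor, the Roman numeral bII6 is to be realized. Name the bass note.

A

bII in E minor has root F; the chord is F-A-C.
The figure 6 means first inversion — the third is in the bass.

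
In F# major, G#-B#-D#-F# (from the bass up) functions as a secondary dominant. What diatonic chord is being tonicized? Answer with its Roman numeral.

The chord is a dominant seventh chord on G#.
A dominant resolves down a perfect fifth: G# → C#. In F# major, C# is scale degree 5, i.e. V.

V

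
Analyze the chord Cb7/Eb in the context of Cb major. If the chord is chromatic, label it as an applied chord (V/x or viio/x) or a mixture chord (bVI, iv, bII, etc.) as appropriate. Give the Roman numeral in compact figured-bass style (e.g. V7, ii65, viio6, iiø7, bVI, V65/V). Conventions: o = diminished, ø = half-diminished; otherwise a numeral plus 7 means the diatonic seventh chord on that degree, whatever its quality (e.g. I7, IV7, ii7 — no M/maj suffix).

V65/IV

The pitches Cb-Eb-Gb-Bbb form a dominant seventh chord rooted on Cb.
Cb is not a diatonic chord root with this quality in Cb major, but it lies a perfect fifth above Fb (IV), so the chord functions as an applied dominant of IV.
With Eb in the bass the chord is in first inversion, so the figured bass is 65.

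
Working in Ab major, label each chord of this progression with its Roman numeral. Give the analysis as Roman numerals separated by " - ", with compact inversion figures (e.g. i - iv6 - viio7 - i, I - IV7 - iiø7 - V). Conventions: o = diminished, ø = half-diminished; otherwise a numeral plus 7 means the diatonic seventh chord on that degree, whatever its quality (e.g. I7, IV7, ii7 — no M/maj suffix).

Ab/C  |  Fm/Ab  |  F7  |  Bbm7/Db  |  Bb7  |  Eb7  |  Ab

I6 - vi6 - V7/ii - ii65 - V7/V - V7 - I

Ab/C has root Ab, degree 1 in Ab major, so I6.
Fm/Ab: root F is the submediant; minor triad there is vi6.
F7: chromatic; F is V of ii, so V7/ii.
Bbm7/Db: minor seventh chord on Bb = scale degree 2 → ii65.
Bb7: a dominant seventh chord on Bb, the applied dominant of V → V7/V.
Eb7: dominant seventh chord on Eb = scale degree 5 → V7.
Ab: root Ab is the tonic; major triad there is I.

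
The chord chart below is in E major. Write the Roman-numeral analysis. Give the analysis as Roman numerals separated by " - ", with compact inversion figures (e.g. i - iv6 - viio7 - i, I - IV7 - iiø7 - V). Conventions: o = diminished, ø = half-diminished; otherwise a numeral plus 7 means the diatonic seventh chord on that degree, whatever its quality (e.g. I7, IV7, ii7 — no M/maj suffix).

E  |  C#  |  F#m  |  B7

E: major triad on E = scale degree 1 → I.
C# is the secondary dominant of ii (major triad on C#): V/ii.
F#m: minor triad on F# = scale degree 2 → ii.
B7: root B is the dominant; dominant seventh chord there is V7.

I - V/ii - ii - V7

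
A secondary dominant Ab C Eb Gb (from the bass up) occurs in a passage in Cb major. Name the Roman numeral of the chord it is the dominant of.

ii

The chord is a dominant seventh chord on Ab.
A dominant resolves down a perfect fifth: Ab → Db. In Cb major, Db is scale degree 2, i.e. ii.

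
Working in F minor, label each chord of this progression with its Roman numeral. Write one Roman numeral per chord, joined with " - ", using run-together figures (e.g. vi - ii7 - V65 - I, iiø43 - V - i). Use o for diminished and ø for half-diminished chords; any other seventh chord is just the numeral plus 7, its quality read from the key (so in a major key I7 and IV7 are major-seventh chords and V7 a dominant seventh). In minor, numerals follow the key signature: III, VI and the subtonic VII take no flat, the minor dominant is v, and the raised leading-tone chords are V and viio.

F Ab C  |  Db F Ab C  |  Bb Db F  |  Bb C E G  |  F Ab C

i - VI7 - iv - V42 - i

F-Ab-C: minor triad on F = scale degree 1 → i.
Db-F-Ab-C: root Db is the submediant; major seventh chord there is VI7.
Bb-Db-F: minor triad on Bb = scale degree 4 → iv.
Bb-C-E-G has root C, degree 5 in F minor, so V42.
F-Ab-C has root F, degree 1 in F minor, so i.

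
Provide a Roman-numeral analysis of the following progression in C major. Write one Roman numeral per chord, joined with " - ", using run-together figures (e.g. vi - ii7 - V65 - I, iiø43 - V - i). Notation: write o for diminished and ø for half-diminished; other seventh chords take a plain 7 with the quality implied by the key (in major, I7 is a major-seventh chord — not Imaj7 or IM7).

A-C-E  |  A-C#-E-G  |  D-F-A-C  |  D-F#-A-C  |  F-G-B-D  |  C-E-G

vi - V7/ii - ii7 - V7/V - V42 - I

A-C-E has root A, degree 6 in C major, so vi.
A-C#-E-G: a dominant seventh chord on A, the applied dominant of ii → V7/ii.
D-F-A-C: root D is the supertonic; minor seventh chord there is ii7.
D-F#-A-C: chromatic; D is V of V, so V7/V.
F-G-B-D: dominant seventh chord on G = scale degree 5 → V42.
C-E-G: major triad on C = scale degree 1 → I.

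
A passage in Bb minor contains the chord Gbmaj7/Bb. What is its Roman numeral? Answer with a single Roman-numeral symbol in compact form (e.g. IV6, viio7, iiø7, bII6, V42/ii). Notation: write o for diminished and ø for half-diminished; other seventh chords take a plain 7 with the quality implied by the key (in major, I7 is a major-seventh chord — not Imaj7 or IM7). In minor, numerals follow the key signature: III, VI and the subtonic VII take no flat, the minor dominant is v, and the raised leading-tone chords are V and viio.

VI65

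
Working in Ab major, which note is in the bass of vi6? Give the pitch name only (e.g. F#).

vi in Ab major has root F; the chord is F-Ab-C.
The figure 6 means first inversion — the third is in the bass.

Ab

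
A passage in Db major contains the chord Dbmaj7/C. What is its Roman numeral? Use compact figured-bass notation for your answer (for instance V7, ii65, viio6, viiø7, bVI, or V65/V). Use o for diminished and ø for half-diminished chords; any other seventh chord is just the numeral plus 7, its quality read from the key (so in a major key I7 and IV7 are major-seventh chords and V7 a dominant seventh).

The pitches Db-F-Ab-C form a major seventh chord rooted on Db.
In Db major, Db is the tonic; the diatonic major seventh chord there is I7.
With C in the bass the chord is in third inversion, so the figured bass is 42.

I42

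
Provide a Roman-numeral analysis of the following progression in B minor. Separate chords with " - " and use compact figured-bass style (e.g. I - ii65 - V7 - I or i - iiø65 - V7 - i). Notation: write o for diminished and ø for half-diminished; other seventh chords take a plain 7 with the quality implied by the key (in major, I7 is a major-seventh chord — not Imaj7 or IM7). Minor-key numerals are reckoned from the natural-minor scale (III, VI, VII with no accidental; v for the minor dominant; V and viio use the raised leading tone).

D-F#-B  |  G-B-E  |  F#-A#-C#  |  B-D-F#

i6 - iv6 - V - i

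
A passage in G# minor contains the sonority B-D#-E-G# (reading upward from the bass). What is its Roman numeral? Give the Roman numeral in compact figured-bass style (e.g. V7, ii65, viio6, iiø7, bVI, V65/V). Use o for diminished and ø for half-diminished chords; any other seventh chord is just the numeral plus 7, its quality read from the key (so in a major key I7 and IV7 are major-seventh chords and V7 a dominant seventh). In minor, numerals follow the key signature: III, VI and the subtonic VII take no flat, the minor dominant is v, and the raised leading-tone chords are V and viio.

VI43

The pitches E-G#-B-D# form a major seventh chord rooted on E.
In G# minor, E is the submediant; the diatonic major seventh chord there is VI7.
With B in the bass the chord is in second inversion, so the figured bass is 43.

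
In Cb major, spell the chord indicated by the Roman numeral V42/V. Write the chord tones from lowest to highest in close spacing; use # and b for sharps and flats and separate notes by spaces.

Cb Db F Ab

V42/V is a secondary dominant — the dominant seventh of V. V in Cb major is Gb, so the applied chord's root is Db, a perfect fifth above.
Building a dominant seventh chord on Db gives Db-F-Ab-Cb.
The figured bass 42 indicates third inversion, placing the seventh (Cb) in the bass: Cb-Db-F-Ab.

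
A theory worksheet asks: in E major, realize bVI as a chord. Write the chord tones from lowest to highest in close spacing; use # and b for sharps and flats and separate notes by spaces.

bVI is a major triad on the lowered sixth degree, borrowed from the parallel minor. In E major that root is C.
So the chord is C-E-G, a major triad.

C E G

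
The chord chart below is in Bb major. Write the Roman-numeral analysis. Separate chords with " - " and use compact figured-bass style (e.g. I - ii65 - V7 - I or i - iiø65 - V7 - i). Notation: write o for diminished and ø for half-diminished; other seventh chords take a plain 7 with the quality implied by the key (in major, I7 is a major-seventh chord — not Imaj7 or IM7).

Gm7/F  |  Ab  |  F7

vi42 - bVII - V7

Gm7/F: minor seventh chord on G = scale degree 6 → vi42.
Ab: Ab with this quality isn't in the key; it's bVII, borrowed from the parallel minor.
F7 has root F, degree 5 in Bb major, so V7.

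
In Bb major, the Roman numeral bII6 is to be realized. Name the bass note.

Eb

bII in Bb major has root Cb; the chord is Cb-Eb-Gb.
The figure 6 means first inversion — the third is in the bass.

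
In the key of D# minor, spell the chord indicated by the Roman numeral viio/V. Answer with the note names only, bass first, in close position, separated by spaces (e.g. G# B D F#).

G## B# D#

The slash marks an applied leading-tone chord: viio of V. In D# minor, V is A#, so the leading tone to it is G##, a half step below.
Building a diminished triad on G## gives G##-B#-D#.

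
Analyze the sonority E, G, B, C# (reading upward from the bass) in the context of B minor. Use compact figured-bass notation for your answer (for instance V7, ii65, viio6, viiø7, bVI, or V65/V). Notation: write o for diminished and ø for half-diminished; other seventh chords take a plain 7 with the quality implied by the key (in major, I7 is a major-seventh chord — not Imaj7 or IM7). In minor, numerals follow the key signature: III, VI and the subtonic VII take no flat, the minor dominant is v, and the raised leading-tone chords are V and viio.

iiø65

The pitches C#-E-G-B form a half-diminished seventh chord rooted on C#.
In B minor, C# is the supertonic; the diatonic half-diminished seventh chord there is iiø7.
With E in the bass the chord is in first inversion, so the figured bass is 65.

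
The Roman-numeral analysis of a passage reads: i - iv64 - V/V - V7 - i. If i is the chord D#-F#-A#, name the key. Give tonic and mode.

The anchor chord is a minor triad on D#, labeled i.
If D# is scale degree 1 and the mode makes that degree carry a minor triad, the tonic is D# and the mode is minor.

D# minor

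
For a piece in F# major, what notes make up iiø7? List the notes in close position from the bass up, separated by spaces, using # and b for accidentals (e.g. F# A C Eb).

G# B D F#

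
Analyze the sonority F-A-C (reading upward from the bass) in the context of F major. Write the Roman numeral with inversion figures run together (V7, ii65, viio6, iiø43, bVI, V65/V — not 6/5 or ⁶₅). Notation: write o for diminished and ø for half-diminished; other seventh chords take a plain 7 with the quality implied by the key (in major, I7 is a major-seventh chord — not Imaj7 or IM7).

Stacked in thirds the chord is F-A-C: a major triad on F.
In F major, F is the tonic; the diatonic major triad there is I.

I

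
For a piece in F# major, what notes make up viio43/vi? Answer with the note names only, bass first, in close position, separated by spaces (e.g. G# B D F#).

G# B C## E#

The slash marks an applied leading-tone chord: viio of vi. In F# major, vi is D#, so the leading tone to it is C##, a half step below.
Building a fully diminished seventh chord on C## gives C##-E#-G#-B.
With the 43 figure the chord is in second inversion; from the bass G# upward in close position it reads G#-B-C##-E#.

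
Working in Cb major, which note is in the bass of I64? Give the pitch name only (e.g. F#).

Gb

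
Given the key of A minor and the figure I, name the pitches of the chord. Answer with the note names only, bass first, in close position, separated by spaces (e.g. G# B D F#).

A C# E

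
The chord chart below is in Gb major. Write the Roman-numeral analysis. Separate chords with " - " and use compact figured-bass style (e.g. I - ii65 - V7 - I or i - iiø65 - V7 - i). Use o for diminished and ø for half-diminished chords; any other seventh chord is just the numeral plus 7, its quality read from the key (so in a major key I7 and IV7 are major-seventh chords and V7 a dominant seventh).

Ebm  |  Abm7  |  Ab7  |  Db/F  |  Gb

Ebm: root Eb is the submediant; minor triad there is vi.
Abm7 has root Ab, degree 2 in Gb major, so ii7.
Ab7: chromatic; Ab is V of V, so V7/V.
Db/F: major triad on Db = scale degree 5 → V6.
Gb: root Gb is the tonic; major triad there is I.

vi - ii7 - V7/V - V6 - I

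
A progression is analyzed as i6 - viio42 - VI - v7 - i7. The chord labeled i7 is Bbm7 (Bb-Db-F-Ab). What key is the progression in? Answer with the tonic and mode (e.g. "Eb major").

Bb minor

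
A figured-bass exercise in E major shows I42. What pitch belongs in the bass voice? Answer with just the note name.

D#

I in E major has root E; the chord is E-G#-B-D#.
The figure 42 means third inversion — the seventh is in the bass.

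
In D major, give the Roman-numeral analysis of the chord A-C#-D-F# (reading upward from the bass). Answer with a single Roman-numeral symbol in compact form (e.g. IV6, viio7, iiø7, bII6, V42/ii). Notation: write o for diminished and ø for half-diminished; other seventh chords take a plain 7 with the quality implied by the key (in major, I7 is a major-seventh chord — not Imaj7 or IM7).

The pitches D-F#-A-C# form a major seventh chord rooted on D.
In D major, D is the tonic; the diatonic major seventh chord there is I7.
With A in the bass the chord is in second inversion, so the figured bass is 43.

I43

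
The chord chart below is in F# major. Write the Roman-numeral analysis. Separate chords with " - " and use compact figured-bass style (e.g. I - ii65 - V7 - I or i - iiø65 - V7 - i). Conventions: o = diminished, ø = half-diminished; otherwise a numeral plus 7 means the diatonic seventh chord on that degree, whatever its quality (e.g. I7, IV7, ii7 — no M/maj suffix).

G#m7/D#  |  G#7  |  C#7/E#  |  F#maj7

ii43 - V7/V - V65 - I7

G#m7/D# has root G#, degree 2 in F# major, so ii43.
G#7: chromatic; G# is V of V, so V7/V.
C#7/E#: dominant seventh chord on C# = scale degree 5 → V65.
F#maj7: root F# is the tonic; major seventh chord there is I7.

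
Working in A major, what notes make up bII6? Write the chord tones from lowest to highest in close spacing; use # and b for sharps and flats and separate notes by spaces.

Scale degree 2 in A major is B; lowering it a half step gives Bb. bII6 is the Neapolitan sixth — a major triad on the lowered second degree, here in its customary first inversion.
So the chord is Bb-D-F.
With the 6 figure the chord is in first inversion; from the bass D upward in close position it reads D-F-Bb.

D F Bb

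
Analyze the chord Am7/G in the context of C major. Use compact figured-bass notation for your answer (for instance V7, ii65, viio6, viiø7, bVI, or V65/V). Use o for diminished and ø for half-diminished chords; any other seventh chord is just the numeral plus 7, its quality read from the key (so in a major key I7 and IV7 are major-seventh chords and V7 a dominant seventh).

Stacked in thirds the chord is A-C-E-G: a minor seventh chord on A.
A is scale degree 6 in C major, and a minor seventh chord on that degree is written vi7.
With G in the bass the chord is in third inversion, so the figured bass is 42.

vi42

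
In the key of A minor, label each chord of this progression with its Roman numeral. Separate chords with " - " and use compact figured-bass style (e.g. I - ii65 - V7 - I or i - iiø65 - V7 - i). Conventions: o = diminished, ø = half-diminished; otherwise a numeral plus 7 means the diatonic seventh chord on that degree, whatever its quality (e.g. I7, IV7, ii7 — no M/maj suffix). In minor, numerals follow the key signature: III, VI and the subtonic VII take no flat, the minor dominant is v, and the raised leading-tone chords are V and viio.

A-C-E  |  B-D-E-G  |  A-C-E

i - v43 - i

A-C-E has root A, degree 1 in A minor, so i.
B-D-E-G: minor seventh chord on E = scale degree 5 → v43.
A-C-E: root A is the tonic; minor triad there is i.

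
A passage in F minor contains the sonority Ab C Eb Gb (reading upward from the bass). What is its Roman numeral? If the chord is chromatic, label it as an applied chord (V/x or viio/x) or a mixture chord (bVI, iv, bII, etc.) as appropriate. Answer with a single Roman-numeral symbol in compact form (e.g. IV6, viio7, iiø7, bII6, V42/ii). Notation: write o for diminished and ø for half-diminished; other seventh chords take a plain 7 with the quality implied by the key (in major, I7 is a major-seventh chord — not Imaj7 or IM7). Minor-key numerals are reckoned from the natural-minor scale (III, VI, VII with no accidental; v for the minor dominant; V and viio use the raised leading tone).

V7/VI

Stacked in thirds the chord is Ab-C-Eb-Gb: a dominant seventh chord on Ab.
Ab is not a diatonic chord root with this quality in F minor, but it lies a perfect fifth above Db (VI), so the chord functions as an applied dominant of VI.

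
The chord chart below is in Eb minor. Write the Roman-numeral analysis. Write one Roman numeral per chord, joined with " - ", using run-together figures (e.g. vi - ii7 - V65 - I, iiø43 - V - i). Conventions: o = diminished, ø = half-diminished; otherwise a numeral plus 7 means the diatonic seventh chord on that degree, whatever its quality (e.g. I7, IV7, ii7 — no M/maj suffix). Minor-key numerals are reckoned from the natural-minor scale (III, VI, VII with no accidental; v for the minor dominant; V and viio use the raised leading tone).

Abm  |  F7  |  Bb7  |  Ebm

iv - V7/V - V7 - i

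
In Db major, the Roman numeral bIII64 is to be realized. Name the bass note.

bIII in Db major has root Fb; the chord is Fb-Ab-Cb.
The figure 64 means second inversion — the fifth is in the bass.

Cb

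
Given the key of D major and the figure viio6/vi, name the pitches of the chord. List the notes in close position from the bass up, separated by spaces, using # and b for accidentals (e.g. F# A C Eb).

C# E A#

viio6/vi is a secondary leading-tone chord. The target vi is B in D major; the applied chord is rooted a semitone below, on A#.
Building a diminished triad on A# gives A#-C#-E.
The figured bass 6 indicates first inversion, placing the third (C#) in the bass: C#-E-A#.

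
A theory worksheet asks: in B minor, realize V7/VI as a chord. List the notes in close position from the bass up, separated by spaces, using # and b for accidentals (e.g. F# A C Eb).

D F# A C

The slash means an applied dominant: we want the dominant of VI. In B minor, VI is G major, and its dominant is built on D.
Building a dominant seventh chord on D gives D-F#-A-C.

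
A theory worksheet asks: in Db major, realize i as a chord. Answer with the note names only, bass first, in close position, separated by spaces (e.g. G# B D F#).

i is the minor tonic, borrowed from the parallel minor. In Db major that root is Db.
So the chord is Db-Fb-Ab.

Db Fb Ab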